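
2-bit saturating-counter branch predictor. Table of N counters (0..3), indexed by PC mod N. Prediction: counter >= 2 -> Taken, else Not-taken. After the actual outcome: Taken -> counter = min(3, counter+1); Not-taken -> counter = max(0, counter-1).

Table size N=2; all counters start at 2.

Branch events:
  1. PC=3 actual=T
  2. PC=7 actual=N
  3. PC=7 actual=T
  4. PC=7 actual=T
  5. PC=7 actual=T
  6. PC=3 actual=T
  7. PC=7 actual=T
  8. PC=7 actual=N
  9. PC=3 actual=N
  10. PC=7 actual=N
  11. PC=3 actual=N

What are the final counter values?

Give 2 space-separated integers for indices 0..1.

Answer: 2 0

Derivation:
Ev 1: PC=3 idx=1 pred=T actual=T -> ctr[1]=3
Ev 2: PC=7 idx=1 pred=T actual=N -> ctr[1]=2
Ev 3: PC=7 idx=1 pred=T actual=T -> ctr[1]=3
Ev 4: PC=7 idx=1 pred=T actual=T -> ctr[1]=3
Ev 5: PC=7 idx=1 pred=T actual=T -> ctr[1]=3
Ev 6: PC=3 idx=1 pred=T actual=T -> ctr[1]=3
Ev 7: PC=7 idx=1 pred=T actual=T -> ctr[1]=3
Ev 8: PC=7 idx=1 pred=T actual=N -> ctr[1]=2
Ev 9: PC=3 idx=1 pred=T actual=N -> ctr[1]=1
Ev 10: PC=7 idx=1 pred=N actual=N -> ctr[1]=0
Ev 11: PC=3 idx=1 pred=N actual=N -> ctr[1]=0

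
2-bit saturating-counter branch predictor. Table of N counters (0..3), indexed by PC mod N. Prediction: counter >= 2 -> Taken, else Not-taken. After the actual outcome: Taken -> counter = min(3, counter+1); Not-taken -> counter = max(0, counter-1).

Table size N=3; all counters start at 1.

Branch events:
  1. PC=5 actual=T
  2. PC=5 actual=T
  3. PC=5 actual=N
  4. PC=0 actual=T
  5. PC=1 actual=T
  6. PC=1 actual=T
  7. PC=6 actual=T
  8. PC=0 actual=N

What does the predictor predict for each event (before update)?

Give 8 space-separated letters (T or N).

Ev 1: PC=5 idx=2 pred=N actual=T -> ctr[2]=2
Ev 2: PC=5 idx=2 pred=T actual=T -> ctr[2]=3
Ev 3: PC=5 idx=2 pred=T actual=N -> ctr[2]=2
Ev 4: PC=0 idx=0 pred=N actual=T -> ctr[0]=2
Ev 5: PC=1 idx=1 pred=N actual=T -> ctr[1]=2
Ev 6: PC=1 idx=1 pred=T actual=T -> ctr[1]=3
Ev 7: PC=6 idx=0 pred=T actual=T -> ctr[0]=3
Ev 8: PC=0 idx=0 pred=T actual=N -> ctr[0]=2

Answer: N T T N N T T T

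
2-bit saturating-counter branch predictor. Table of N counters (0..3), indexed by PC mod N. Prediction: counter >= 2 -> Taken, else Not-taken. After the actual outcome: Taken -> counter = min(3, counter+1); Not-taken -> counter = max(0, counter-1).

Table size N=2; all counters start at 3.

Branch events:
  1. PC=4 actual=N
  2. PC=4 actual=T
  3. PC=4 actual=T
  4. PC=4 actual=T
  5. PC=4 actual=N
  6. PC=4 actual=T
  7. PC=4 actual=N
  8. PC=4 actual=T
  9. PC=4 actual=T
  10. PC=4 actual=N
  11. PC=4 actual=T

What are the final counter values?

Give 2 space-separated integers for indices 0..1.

Ev 1: PC=4 idx=0 pred=T actual=N -> ctr[0]=2
Ev 2: PC=4 idx=0 pred=T actual=T -> ctr[0]=3
Ev 3: PC=4 idx=0 pred=T actual=T -> ctr[0]=3
Ev 4: PC=4 idx=0 pred=T actual=T -> ctr[0]=3
Ev 5: PC=4 idx=0 pred=T actual=N -> ctr[0]=2
Ev 6: PC=4 idx=0 pred=T actual=T -> ctr[0]=3
Ev 7: PC=4 idx=0 pred=T actual=N -> ctr[0]=2
Ev 8: PC=4 idx=0 pred=T actual=T -> ctr[0]=3
Ev 9: PC=4 idx=0 pred=T actual=T -> ctr[0]=3
Ev 10: PC=4 idx=0 pred=T actual=N -> ctr[0]=2
Ev 11: PC=4 idx=0 pred=T actual=T -> ctr[0]=3

Answer: 3 3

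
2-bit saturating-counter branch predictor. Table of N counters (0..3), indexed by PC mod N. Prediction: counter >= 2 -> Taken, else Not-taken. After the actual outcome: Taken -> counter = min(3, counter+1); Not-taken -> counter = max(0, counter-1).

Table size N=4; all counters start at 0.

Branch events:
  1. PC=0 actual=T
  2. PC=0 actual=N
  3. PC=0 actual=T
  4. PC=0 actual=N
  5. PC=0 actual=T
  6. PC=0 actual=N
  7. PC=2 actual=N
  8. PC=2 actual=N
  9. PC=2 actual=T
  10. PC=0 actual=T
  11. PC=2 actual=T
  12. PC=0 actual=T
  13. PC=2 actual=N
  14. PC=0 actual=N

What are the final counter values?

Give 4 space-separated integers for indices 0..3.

Answer: 1 0 1 0

Derivation:
Ev 1: PC=0 idx=0 pred=N actual=T -> ctr[0]=1
Ev 2: PC=0 idx=0 pred=N actual=N -> ctr[0]=0
Ev 3: PC=0 idx=0 pred=N actual=T -> ctr[0]=1
Ev 4: PC=0 idx=0 pred=N actual=N -> ctr[0]=0
Ev 5: PC=0 idx=0 pred=N actual=T -> ctr[0]=1
Ev 6: PC=0 idx=0 pred=N actual=N -> ctr[0]=0
Ev 7: PC=2 idx=2 pred=N actual=N -> ctr[2]=0
Ev 8: PC=2 idx=2 pred=N actual=N -> ctr[2]=0
Ev 9: PC=2 idx=2 pred=N actual=T -> ctr[2]=1
Ev 10: PC=0 idx=0 pred=N actual=T -> ctr[0]=1
Ev 11: PC=2 idx=2 pred=N actual=T -> ctr[2]=2
Ev 12: PC=0 idx=0 pred=N actual=T -> ctr[0]=2
Ev 13: PC=2 idx=2 pred=T actual=N -> ctr[2]=1
Ev 14: PC=0 idx=0 pred=T actual=N -> ctr[0]=1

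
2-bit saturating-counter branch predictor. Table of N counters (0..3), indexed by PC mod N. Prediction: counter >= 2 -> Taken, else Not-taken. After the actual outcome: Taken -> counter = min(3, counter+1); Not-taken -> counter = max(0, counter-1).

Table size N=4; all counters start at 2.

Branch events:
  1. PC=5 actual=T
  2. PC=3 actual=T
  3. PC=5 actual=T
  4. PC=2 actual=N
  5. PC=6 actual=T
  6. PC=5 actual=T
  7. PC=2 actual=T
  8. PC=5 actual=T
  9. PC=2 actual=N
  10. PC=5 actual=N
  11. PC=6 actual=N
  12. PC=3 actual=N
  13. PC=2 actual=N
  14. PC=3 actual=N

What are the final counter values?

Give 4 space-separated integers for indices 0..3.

Ev 1: PC=5 idx=1 pred=T actual=T -> ctr[1]=3
Ev 2: PC=3 idx=3 pred=T actual=T -> ctr[3]=3
Ev 3: PC=5 idx=1 pred=T actual=T -> ctr[1]=3
Ev 4: PC=2 idx=2 pred=T actual=N -> ctr[2]=1
Ev 5: PC=6 idx=2 pred=N actual=T -> ctr[2]=2
Ev 6: PC=5 idx=1 pred=T actual=T -> ctr[1]=3
Ev 7: PC=2 idx=2 pred=T actual=T -> ctr[2]=3
Ev 8: PC=5 idx=1 pred=T actual=T -> ctr[1]=3
Ev 9: PC=2 idx=2 pred=T actual=N -> ctr[2]=2
Ev 10: PC=5 idx=1 pred=T actual=N -> ctr[1]=2
Ev 11: PC=6 idx=2 pred=T actual=N -> ctr[2]=1
Ev 12: PC=3 idx=3 pred=T actual=N -> ctr[3]=2
Ev 13: PC=2 idx=2 pred=N actual=N -> ctr[2]=0
Ev 14: PC=3 idx=3 pred=T actual=N -> ctr[3]=1

Answer: 2 2 0 1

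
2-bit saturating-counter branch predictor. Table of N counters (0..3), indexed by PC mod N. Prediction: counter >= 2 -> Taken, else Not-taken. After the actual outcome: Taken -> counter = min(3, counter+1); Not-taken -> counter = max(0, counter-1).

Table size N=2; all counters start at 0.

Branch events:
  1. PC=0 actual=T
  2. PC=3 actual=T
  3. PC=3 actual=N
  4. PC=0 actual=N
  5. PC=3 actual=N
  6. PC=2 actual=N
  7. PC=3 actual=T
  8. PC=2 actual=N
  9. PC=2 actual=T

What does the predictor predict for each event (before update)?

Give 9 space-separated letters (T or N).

Answer: N N N N N N N N N

Derivation:
Ev 1: PC=0 idx=0 pred=N actual=T -> ctr[0]=1
Ev 2: PC=3 idx=1 pred=N actual=T -> ctr[1]=1
Ev 3: PC=3 idx=1 pred=N actual=N -> ctr[1]=0
Ev 4: PC=0 idx=0 pred=N actual=N -> ctr[0]=0
Ev 5: PC=3 idx=1 pred=N actual=N -> ctr[1]=0
Ev 6: PC=2 idx=0 pred=N actual=N -> ctr[0]=0
Ev 7: PC=3 idx=1 pred=N actual=T -> ctr[1]=1
Ev 8: PC=2 idx=0 pred=N actual=N -> ctr[0]=0
Ev 9: PC=2 idx=0 pred=N actual=T -> ctr[0]=1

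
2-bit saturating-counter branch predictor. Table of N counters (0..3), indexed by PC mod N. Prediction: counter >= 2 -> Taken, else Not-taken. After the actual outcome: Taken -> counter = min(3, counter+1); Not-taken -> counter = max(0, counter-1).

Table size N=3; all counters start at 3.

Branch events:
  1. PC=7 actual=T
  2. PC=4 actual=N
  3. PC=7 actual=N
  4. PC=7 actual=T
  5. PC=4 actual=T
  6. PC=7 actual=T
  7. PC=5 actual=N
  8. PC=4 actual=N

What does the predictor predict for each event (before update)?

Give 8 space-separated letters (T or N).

Ev 1: PC=7 idx=1 pred=T actual=T -> ctr[1]=3
Ev 2: PC=4 idx=1 pred=T actual=N -> ctr[1]=2
Ev 3: PC=7 idx=1 pred=T actual=N -> ctr[1]=1
Ev 4: PC=7 idx=1 pred=N actual=T -> ctr[1]=2
Ev 5: PC=4 idx=1 pred=T actual=T -> ctr[1]=3
Ev 6: PC=7 idx=1 pred=T actual=T -> ctr[1]=3
Ev 7: PC=5 idx=2 pred=T actual=N -> ctr[2]=2
Ev 8: PC=4 idx=1 pred=T actual=N -> ctr[1]=2

Answer: T T T N T T T T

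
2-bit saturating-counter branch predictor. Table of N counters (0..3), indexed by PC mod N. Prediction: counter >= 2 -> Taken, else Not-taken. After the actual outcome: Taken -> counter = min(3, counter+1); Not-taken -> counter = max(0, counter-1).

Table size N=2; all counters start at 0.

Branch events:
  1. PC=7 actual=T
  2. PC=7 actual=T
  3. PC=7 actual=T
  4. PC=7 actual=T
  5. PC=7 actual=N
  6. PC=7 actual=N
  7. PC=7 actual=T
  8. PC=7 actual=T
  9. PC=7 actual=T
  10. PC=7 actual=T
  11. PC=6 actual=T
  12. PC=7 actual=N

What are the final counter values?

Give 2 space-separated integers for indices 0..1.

Answer: 1 2

Derivation:
Ev 1: PC=7 idx=1 pred=N actual=T -> ctr[1]=1
Ev 2: PC=7 idx=1 pred=N actual=T -> ctr[1]=2
Ev 3: PC=7 idx=1 pred=T actual=T -> ctr[1]=3
Ev 4: PC=7 idx=1 pred=T actual=T -> ctr[1]=3
Ev 5: PC=7 idx=1 pred=T actual=N -> ctr[1]=2
Ev 6: PC=7 idx=1 pred=T actual=N -> ctr[1]=1
Ev 7: PC=7 idx=1 pred=N actual=T -> ctr[1]=2
Ev 8: PC=7 idx=1 pred=T actual=T -> ctr[1]=3
Ev 9: PC=7 idx=1 pred=T actual=T -> ctr[1]=3
Ev 10: PC=7 idx=1 pred=T actual=T -> ctr[1]=3
Ev 11: PC=6 idx=0 pred=N actual=T -> ctr[0]=1
Ev 12: PC=7 idx=1 pred=T actual=N -> ctr[1]=2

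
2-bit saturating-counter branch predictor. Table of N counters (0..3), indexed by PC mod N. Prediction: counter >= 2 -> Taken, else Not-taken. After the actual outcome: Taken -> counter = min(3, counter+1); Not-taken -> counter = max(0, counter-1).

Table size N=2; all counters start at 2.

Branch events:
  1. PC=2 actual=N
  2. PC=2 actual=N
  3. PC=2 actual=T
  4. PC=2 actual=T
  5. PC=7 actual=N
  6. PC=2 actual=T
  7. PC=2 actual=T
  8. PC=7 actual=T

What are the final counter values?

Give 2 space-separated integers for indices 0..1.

Answer: 3 2

Derivation:
Ev 1: PC=2 idx=0 pred=T actual=N -> ctr[0]=1
Ev 2: PC=2 idx=0 pred=N actual=N -> ctr[0]=0
Ev 3: PC=2 idx=0 pred=N actual=T -> ctr[0]=1
Ev 4: PC=2 idx=0 pred=N actual=T -> ctr[0]=2
Ev 5: PC=7 idx=1 pred=T actual=N -> ctr[1]=1
Ev 6: PC=2 idx=0 pred=T actual=T -> ctr[0]=3
Ev 7: PC=2 idx=0 pred=T actual=T -> ctr[0]=3
Ev 8: PC=7 idx=1 pred=N actual=T -> ctr[1]=2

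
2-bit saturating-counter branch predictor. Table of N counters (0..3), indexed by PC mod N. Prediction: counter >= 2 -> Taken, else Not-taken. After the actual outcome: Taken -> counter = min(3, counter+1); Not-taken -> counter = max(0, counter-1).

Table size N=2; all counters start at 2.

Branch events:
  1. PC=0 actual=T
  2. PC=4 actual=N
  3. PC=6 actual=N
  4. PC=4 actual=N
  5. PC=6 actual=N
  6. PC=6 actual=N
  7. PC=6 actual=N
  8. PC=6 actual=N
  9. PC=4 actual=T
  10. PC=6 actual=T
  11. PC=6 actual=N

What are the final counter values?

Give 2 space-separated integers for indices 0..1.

Ev 1: PC=0 idx=0 pred=T actual=T -> ctr[0]=3
Ev 2: PC=4 idx=0 pred=T actual=N -> ctr[0]=2
Ev 3: PC=6 idx=0 pred=T actual=N -> ctr[0]=1
Ev 4: PC=4 idx=0 pred=N actual=N -> ctr[0]=0
Ev 5: PC=6 idx=0 pred=N actual=N -> ctr[0]=0
Ev 6: PC=6 idx=0 pred=N actual=N -> ctr[0]=0
Ev 7: PC=6 idx=0 pred=N actual=N -> ctr[0]=0
Ev 8: PC=6 idx=0 pred=N actual=N -> ctr[0]=0
Ev 9: PC=4 idx=0 pred=N actual=T -> ctr[0]=1
Ev 10: PC=6 idx=0 pred=N actual=T -> ctr[0]=2
Ev 11: PC=6 idx=0 pred=T actual=N -> ctr[0]=1

Answer: 1 2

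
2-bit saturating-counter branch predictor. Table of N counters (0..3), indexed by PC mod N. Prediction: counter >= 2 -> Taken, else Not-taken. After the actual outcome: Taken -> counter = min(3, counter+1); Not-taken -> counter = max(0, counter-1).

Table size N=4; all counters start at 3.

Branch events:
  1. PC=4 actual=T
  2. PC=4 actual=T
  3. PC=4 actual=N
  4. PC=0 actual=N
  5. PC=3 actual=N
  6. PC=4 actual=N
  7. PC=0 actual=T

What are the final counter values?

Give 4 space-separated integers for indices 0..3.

Ev 1: PC=4 idx=0 pred=T actual=T -> ctr[0]=3
Ev 2: PC=4 idx=0 pred=T actual=T -> ctr[0]=3
Ev 3: PC=4 idx=0 pred=T actual=N -> ctr[0]=2
Ev 4: PC=0 idx=0 pred=T actual=N -> ctr[0]=1
Ev 5: PC=3 idx=3 pred=T actual=N -> ctr[3]=2
Ev 6: PC=4 idx=0 pred=N actual=N -> ctr[0]=0
Ev 7: PC=0 idx=0 pred=N actual=T -> ctr[0]=1

Answer: 1 3 3 2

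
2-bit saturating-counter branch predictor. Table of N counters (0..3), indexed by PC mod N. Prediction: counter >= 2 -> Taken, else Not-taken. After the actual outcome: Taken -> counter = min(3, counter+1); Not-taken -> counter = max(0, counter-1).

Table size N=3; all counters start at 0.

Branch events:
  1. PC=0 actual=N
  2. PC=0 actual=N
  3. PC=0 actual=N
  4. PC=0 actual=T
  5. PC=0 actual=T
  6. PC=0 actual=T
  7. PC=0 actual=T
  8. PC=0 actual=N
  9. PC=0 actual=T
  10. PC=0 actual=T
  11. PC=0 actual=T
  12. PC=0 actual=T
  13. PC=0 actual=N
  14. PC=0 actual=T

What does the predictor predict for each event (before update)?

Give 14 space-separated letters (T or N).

Answer: N N N N N T T T T T T T T T

Derivation:
Ev 1: PC=0 idx=0 pred=N actual=N -> ctr[0]=0
Ev 2: PC=0 idx=0 pred=N actual=N -> ctr[0]=0
Ev 3: PC=0 idx=0 pred=N actual=N -> ctr[0]=0
Ev 4: PC=0 idx=0 pred=N actual=T -> ctr[0]=1
Ev 5: PC=0 idx=0 pred=N actual=T -> ctr[0]=2
Ev 6: PC=0 idx=0 pred=T actual=T -> ctr[0]=3
Ev 7: PC=0 idx=0 pred=T actual=T -> ctr[0]=3
Ev 8: PC=0 idx=0 pred=T actual=N -> ctr[0]=2
Ev 9: PC=0 idx=0 pred=T actual=T -> ctr[0]=3
Ev 10: PC=0 idx=0 pred=T actual=T -> ctr[0]=3
Ev 11: PC=0 idx=0 pred=T actual=T -> ctr[0]=3
Ev 12: PC=0 idx=0 pred=T actual=T -> ctr[0]=3
Ev 13: PC=0 idx=0 pred=T actual=N -> ctr[0]=2
Ev 14: PC=0 idx=0 pred=T actual=T -> ctr[0]=3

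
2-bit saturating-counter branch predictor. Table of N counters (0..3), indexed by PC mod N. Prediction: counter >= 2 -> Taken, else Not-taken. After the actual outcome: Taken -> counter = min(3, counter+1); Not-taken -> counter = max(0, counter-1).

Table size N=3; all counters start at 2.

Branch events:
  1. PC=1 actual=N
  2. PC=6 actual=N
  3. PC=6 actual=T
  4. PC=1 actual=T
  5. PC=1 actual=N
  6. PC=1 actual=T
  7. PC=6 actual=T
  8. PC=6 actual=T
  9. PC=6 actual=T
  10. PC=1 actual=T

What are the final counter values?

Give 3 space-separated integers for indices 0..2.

Answer: 3 3 2

Derivation:
Ev 1: PC=1 idx=1 pred=T actual=N -> ctr[1]=1
Ev 2: PC=6 idx=0 pred=T actual=N -> ctr[0]=1
Ev 3: PC=6 idx=0 pred=N actual=T -> ctr[0]=2
Ev 4: PC=1 idx=1 pred=N actual=T -> ctr[1]=2
Ev 5: PC=1 idx=1 pred=T actual=N -> ctr[1]=1
Ev 6: PC=1 idx=1 pred=N actual=T -> ctr[1]=2
Ev 7: PC=6 idx=0 pred=T actual=T -> ctr[0]=3
Ev 8: PC=6 idx=0 pred=T actual=T -> ctr[0]=3
Ev 9: PC=6 idx=0 pred=T actual=T -> ctr[0]=3
Ev 10: PC=1 idx=1 pred=T actual=T -> ctr[1]=3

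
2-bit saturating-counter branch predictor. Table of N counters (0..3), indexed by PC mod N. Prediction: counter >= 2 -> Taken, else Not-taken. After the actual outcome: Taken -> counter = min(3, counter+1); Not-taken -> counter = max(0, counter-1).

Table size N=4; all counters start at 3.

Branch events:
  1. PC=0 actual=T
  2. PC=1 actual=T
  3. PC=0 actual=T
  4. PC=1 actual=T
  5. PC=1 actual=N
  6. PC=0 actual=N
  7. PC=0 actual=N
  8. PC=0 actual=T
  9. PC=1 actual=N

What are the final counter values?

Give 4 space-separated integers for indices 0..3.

Ev 1: PC=0 idx=0 pred=T actual=T -> ctr[0]=3
Ev 2: PC=1 idx=1 pred=T actual=T -> ctr[1]=3
Ev 3: PC=0 idx=0 pred=T actual=T -> ctr[0]=3
Ev 4: PC=1 idx=1 pred=T actual=T -> ctr[1]=3
Ev 5: PC=1 idx=1 pred=T actual=N -> ctr[1]=2
Ev 6: PC=0 idx=0 pred=T actual=N -> ctr[0]=2
Ev 7: PC=0 idx=0 pred=T actual=N -> ctr[0]=1
Ev 8: PC=0 idx=0 pred=N actual=T -> ctr[0]=2
Ev 9: PC=1 idx=1 pred=T actual=N -> ctr[1]=1

Answer: 2 1 3 3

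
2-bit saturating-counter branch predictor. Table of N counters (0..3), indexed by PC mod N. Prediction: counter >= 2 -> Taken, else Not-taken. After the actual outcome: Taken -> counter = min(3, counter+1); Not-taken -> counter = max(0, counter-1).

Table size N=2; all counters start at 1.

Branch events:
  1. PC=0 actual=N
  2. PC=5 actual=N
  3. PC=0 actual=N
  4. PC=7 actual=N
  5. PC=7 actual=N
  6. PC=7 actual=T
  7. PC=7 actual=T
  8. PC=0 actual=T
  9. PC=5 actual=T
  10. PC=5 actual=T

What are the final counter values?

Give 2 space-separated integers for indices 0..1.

Answer: 1 3

Derivation:
Ev 1: PC=0 idx=0 pred=N actual=N -> ctr[0]=0
Ev 2: PC=5 idx=1 pred=N actual=N -> ctr[1]=0
Ev 3: PC=0 idx=0 pred=N actual=N -> ctr[0]=0
Ev 4: PC=7 idx=1 pred=N actual=N -> ctr[1]=0
Ev 5: PC=7 idx=1 pred=N actual=N -> ctr[1]=0
Ev 6: PC=7 idx=1 pred=N actual=T -> ctr[1]=1
Ev 7: PC=7 idx=1 pred=N actual=T -> ctr[1]=2
Ev 8: PC=0 idx=0 pred=N actual=T -> ctr[0]=1
Ev 9: PC=5 idx=1 pred=T actual=T -> ctr[1]=3
Ev 10: PC=5 idx=1 pred=T actual=T -> ctr[1]=3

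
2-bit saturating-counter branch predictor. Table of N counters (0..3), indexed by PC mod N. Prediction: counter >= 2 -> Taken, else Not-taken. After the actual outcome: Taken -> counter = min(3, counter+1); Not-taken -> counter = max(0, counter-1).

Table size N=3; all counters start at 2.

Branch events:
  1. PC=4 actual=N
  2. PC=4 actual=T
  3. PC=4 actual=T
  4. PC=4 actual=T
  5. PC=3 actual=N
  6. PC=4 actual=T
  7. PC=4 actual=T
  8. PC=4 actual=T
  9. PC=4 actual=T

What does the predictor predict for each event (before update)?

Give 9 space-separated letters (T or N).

Answer: T N T T T T T T T

Derivation:
Ev 1: PC=4 idx=1 pred=T actual=N -> ctr[1]=1
Ev 2: PC=4 idx=1 pred=N actual=T -> ctr[1]=2
Ev 3: PC=4 idx=1 pred=T actual=T -> ctr[1]=3
Ev 4: PC=4 idx=1 pred=T actual=T -> ctr[1]=3
Ev 5: PC=3 idx=0 pred=T actual=N -> ctr[0]=1
Ev 6: PC=4 idx=1 pred=T actual=T -> ctr[1]=3
Ev 7: PC=4 idx=1 pred=T actual=T -> ctr[1]=3
Ev 8: PC=4 idx=1 pred=T actual=T -> ctr[1]=3
Ev 9: PC=4 idx=1 pred=T actual=T -> ctr[1]=3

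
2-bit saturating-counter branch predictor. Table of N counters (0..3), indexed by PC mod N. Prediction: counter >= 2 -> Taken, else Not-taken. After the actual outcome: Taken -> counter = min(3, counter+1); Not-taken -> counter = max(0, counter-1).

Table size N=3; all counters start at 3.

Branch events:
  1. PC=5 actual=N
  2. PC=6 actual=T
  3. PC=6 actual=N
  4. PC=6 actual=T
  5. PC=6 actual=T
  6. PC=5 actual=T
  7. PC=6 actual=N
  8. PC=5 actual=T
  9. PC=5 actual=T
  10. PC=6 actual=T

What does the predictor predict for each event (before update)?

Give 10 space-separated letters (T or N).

Answer: T T T T T T T T T T

Derivation:
Ev 1: PC=5 idx=2 pred=T actual=N -> ctr[2]=2
Ev 2: PC=6 idx=0 pred=T actual=T -> ctr[0]=3
Ev 3: PC=6 idx=0 pred=T actual=N -> ctr[0]=2
Ev 4: PC=6 idx=0 pred=T actual=T -> ctr[0]=3
Ev 5: PC=6 idx=0 pred=T actual=T -> ctr[0]=3
Ev 6: PC=5 idx=2 pred=T actual=T -> ctr[2]=3
Ev 7: PC=6 idx=0 pred=T actual=N -> ctr[0]=2
Ev 8: PC=5 idx=2 pred=T actual=T -> ctr[2]=3
Ev 9: PC=5 idx=2 pred=T actual=T -> ctr[2]=3
Ev 10: PC=6 idx=0 pred=T actual=T -> ctr[0]=3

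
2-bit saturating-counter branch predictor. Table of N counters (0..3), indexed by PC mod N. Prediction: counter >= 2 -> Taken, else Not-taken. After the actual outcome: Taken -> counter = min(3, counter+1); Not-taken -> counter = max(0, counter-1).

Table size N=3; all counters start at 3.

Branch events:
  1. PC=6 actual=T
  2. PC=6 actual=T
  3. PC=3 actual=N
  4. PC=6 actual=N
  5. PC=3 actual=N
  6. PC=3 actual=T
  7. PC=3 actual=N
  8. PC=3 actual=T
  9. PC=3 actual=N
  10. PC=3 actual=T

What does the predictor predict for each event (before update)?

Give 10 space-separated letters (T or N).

Answer: T T T T N N N N N N

Derivation:
Ev 1: PC=6 idx=0 pred=T actual=T -> ctr[0]=3
Ev 2: PC=6 idx=0 pred=T actual=T -> ctr[0]=3
Ev 3: PC=3 idx=0 pred=T actual=N -> ctr[0]=2
Ev 4: PC=6 idx=0 pred=T actual=N -> ctr[0]=1
Ev 5: PC=3 idx=0 pred=N actual=N -> ctr[0]=0
Ev 6: PC=3 idx=0 pred=N actual=T -> ctr[0]=1
Ev 7: PC=3 idx=0 pred=N actual=N -> ctr[0]=0
Ev 8: PC=3 idx=0 pred=N actual=T -> ctr[0]=1
Ev 9: PC=3 idx=0 pred=N actual=N -> ctr[0]=0
Ev 10: PC=3 idx=0 pred=N actual=T -> ctr[0]=1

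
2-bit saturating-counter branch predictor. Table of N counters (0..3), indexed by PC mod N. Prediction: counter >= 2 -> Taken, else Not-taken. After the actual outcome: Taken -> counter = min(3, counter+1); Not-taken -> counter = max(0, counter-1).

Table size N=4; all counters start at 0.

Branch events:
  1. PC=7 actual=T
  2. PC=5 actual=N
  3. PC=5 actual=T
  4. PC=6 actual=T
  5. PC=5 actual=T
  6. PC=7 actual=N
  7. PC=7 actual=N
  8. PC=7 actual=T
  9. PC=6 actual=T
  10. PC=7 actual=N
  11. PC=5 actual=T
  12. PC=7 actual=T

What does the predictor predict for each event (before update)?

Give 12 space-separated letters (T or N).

Answer: N N N N N N N N N N T N

Derivation:
Ev 1: PC=7 idx=3 pred=N actual=T -> ctr[3]=1
Ev 2: PC=5 idx=1 pred=N actual=N -> ctr[1]=0
Ev 3: PC=5 idx=1 pred=N actual=T -> ctr[1]=1
Ev 4: PC=6 idx=2 pred=N actual=T -> ctr[2]=1
Ev 5: PC=5 idx=1 pred=N actual=T -> ctr[1]=2
Ev 6: PC=7 idx=3 pred=N actual=N -> ctr[3]=0
Ev 7: PC=7 idx=3 pred=N actual=N -> ctr[3]=0
Ev 8: PC=7 idx=3 pred=N actual=T -> ctr[3]=1
Ev 9: PC=6 idx=2 pred=N actual=T -> ctr[2]=2
Ev 10: PC=7 idx=3 pred=N actual=N -> ctr[3]=0
Ev 11: PC=5 idx=1 pred=T actual=T -> ctr[1]=3
Ev 12: PC=7 idx=3 pred=N actual=T -> ctr[3]=1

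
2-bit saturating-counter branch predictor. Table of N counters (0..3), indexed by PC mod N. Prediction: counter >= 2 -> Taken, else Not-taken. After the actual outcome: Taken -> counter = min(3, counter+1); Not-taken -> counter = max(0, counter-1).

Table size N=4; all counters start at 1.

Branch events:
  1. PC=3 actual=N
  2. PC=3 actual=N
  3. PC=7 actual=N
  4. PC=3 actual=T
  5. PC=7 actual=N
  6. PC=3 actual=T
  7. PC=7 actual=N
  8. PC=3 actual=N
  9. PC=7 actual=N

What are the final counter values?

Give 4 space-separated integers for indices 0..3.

Ev 1: PC=3 idx=3 pred=N actual=N -> ctr[3]=0
Ev 2: PC=3 idx=3 pred=N actual=N -> ctr[3]=0
Ev 3: PC=7 idx=3 pred=N actual=N -> ctr[3]=0
Ev 4: PC=3 idx=3 pred=N actual=T -> ctr[3]=1
Ev 5: PC=7 idx=3 pred=N actual=N -> ctr[3]=0
Ev 6: PC=3 idx=3 pred=N actual=T -> ctr[3]=1
Ev 7: PC=7 idx=3 pred=N actual=N -> ctr[3]=0
Ev 8: PC=3 idx=3 pred=N actual=N -> ctr[3]=0
Ev 9: PC=7 idx=3 pred=N actual=N -> ctr[3]=0

Answer: 1 1 1 0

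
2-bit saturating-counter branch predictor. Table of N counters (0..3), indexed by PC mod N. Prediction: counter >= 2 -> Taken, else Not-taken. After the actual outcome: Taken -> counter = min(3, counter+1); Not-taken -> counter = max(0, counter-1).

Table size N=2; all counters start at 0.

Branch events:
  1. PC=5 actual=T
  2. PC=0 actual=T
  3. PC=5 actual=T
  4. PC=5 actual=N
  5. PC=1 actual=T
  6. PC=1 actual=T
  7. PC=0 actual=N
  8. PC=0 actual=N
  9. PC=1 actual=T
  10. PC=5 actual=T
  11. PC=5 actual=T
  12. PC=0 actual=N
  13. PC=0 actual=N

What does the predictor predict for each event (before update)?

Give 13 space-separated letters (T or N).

Answer: N N N T N T N N T T T N N

Derivation:
Ev 1: PC=5 idx=1 pred=N actual=T -> ctr[1]=1
Ev 2: PC=0 idx=0 pred=N actual=T -> ctr[0]=1
Ev 3: PC=5 idx=1 pred=N actual=T -> ctr[1]=2
Ev 4: PC=5 idx=1 pred=T actual=N -> ctr[1]=1
Ev 5: PC=1 idx=1 pred=N actual=T -> ctr[1]=2
Ev 6: PC=1 idx=1 pred=T actual=T -> ctr[1]=3
Ev 7: PC=0 idx=0 pred=N actual=N -> ctr[0]=0
Ev 8: PC=0 idx=0 pred=N actual=N -> ctr[0]=0
Ev 9: PC=1 idx=1 pred=T actual=T -> ctr[1]=3
Ev 10: PC=5 idx=1 pred=T actual=T -> ctr[1]=3
Ev 11: PC=5 idx=1 pred=T actual=T -> ctr[1]=3
Ev 12: PC=0 idx=0 pred=N actual=N -> ctr[0]=0
Ev 13: PC=0 idx=0 pred=N actual=N -> ctr[0]=0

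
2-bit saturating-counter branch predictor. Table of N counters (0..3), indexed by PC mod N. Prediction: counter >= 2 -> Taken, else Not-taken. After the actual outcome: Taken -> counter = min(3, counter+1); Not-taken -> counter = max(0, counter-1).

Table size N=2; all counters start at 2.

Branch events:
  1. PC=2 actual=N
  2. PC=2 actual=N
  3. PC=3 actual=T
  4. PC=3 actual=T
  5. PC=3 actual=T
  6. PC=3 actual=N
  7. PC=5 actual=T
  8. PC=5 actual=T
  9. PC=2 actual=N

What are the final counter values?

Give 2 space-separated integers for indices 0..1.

Answer: 0 3

Derivation:
Ev 1: PC=2 idx=0 pred=T actual=N -> ctr[0]=1
Ev 2: PC=2 idx=0 pred=N actual=N -> ctr[0]=0
Ev 3: PC=3 idx=1 pred=T actual=T -> ctr[1]=3
Ev 4: PC=3 idx=1 pred=T actual=T -> ctr[1]=3
Ev 5: PC=3 idx=1 pred=T actual=T -> ctr[1]=3
Ev 6: PC=3 idx=1 pred=T actual=N -> ctr[1]=2
Ev 7: PC=5 idx=1 pred=T actual=T -> ctr[1]=3
Ev 8: PC=5 idx=1 pred=T actual=T -> ctr[1]=3
Ev 9: PC=2 idx=0 pred=N actual=N -> ctr[0]=0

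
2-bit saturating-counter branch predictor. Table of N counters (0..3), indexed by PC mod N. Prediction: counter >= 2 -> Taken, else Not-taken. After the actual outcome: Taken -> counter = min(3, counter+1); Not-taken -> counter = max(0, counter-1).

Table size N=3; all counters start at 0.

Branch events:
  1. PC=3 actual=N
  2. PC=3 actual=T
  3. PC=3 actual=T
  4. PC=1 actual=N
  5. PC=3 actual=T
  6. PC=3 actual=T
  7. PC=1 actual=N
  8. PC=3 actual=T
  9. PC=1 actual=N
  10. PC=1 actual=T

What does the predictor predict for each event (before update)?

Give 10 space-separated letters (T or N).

Ev 1: PC=3 idx=0 pred=N actual=N -> ctr[0]=0
Ev 2: PC=3 idx=0 pred=N actual=T -> ctr[0]=1
Ev 3: PC=3 idx=0 pred=N actual=T -> ctr[0]=2
Ev 4: PC=1 idx=1 pred=N actual=N -> ctr[1]=0
Ev 5: PC=3 idx=0 pred=T actual=T -> ctr[0]=3
Ev 6: PC=3 idx=0 pred=T actual=T -> ctr[0]=3
Ev 7: PC=1 idx=1 pred=N actual=N -> ctr[1]=0
Ev 8: PC=3 idx=0 pred=T actual=T -> ctr[0]=3
Ev 9: PC=1 idx=1 pred=N actual=N -> ctr[1]=0
Ev 10: PC=1 idx=1 pred=N actual=T -> ctr[1]=1

Answer: N N N N T T N T N N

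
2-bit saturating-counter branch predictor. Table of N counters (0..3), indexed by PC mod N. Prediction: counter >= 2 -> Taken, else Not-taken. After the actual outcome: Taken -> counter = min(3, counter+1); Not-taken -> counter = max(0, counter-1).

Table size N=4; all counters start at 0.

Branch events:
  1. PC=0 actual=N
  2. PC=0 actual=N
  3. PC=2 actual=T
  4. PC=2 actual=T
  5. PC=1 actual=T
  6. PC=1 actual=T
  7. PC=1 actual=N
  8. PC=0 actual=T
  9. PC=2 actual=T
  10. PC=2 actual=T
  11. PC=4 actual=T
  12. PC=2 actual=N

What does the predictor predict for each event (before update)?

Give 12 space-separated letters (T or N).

Answer: N N N N N N T N T T N T

Derivation:
Ev 1: PC=0 idx=0 pred=N actual=N -> ctr[0]=0
Ev 2: PC=0 idx=0 pred=N actual=N -> ctr[0]=0
Ev 3: PC=2 idx=2 pred=N actual=T -> ctr[2]=1
Ev 4: PC=2 idx=2 pred=N actual=T -> ctr[2]=2
Ev 5: PC=1 idx=1 pred=N actual=T -> ctr[1]=1
Ev 6: PC=1 idx=1 pred=N actual=T -> ctr[1]=2
Ev 7: PC=1 idx=1 pred=T actual=N -> ctr[1]=1
Ev 8: PC=0 idx=0 pred=N actual=T -> ctr[0]=1
Ev 9: PC=2 idx=2 pred=T actual=T -> ctr[2]=3
Ev 10: PC=2 idx=2 pred=T actual=T -> ctr[2]=3
Ev 11: PC=4 idx=0 pred=N actual=T -> ctr[0]=2
Ev 12: PC=2 idx=2 pred=T actual=N -> ctr[2]=2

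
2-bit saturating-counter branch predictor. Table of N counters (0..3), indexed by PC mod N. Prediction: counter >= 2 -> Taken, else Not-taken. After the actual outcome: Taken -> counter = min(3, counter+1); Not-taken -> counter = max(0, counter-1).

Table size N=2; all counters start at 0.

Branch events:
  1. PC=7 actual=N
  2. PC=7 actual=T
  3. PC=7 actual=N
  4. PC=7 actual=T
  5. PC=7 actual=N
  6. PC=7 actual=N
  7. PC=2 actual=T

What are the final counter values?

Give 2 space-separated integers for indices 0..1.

Answer: 1 0

Derivation:
Ev 1: PC=7 idx=1 pred=N actual=N -> ctr[1]=0
Ev 2: PC=7 idx=1 pred=N actual=T -> ctr[1]=1
Ev 3: PC=7 idx=1 pred=N actual=N -> ctr[1]=0
Ev 4: PC=7 idx=1 pred=N actual=T -> ctr[1]=1
Ev 5: PC=7 idx=1 pred=N actual=N -> ctr[1]=0
Ev 6: PC=7 idx=1 pred=N actual=N -> ctr[1]=0
Ev 7: PC=2 idx=0 pred=N actual=T -> ctr[0]=1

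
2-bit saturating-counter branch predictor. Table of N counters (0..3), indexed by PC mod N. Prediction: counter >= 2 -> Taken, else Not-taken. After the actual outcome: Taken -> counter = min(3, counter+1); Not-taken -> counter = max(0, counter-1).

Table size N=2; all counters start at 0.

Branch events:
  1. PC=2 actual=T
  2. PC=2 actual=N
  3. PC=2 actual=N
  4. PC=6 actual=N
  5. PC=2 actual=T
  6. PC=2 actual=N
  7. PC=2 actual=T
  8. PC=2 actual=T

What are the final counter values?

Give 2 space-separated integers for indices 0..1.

Answer: 2 0

Derivation:
Ev 1: PC=2 idx=0 pred=N actual=T -> ctr[0]=1
Ev 2: PC=2 idx=0 pred=N actual=N -> ctr[0]=0
Ev 3: PC=2 idx=0 pred=N actual=N -> ctr[0]=0
Ev 4: PC=6 idx=0 pred=N actual=N -> ctr[0]=0
Ev 5: PC=2 idx=0 pred=N actual=T -> ctr[0]=1
Ev 6: PC=2 idx=0 pred=N actual=N -> ctr[0]=0
Ev 7: PC=2 idx=0 pred=N actual=T -> ctr[0]=1
Ev 8: PC=2 idx=0 pred=N actual=T -> ctr[0]=2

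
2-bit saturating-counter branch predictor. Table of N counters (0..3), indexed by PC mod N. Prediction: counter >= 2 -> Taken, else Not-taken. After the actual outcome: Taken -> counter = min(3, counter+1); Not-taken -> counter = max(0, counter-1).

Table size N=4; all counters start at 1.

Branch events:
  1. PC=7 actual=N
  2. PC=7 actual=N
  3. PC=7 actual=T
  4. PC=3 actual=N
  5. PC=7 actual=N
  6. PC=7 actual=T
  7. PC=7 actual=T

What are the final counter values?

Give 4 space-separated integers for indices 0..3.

Ev 1: PC=7 idx=3 pred=N actual=N -> ctr[3]=0
Ev 2: PC=7 idx=3 pred=N actual=N -> ctr[3]=0
Ev 3: PC=7 idx=3 pred=N actual=T -> ctr[3]=1
Ev 4: PC=3 idx=3 pred=N actual=N -> ctr[3]=0
Ev 5: PC=7 idx=3 pred=N actual=N -> ctr[3]=0
Ev 6: PC=7 idx=3 pred=N actual=T -> ctr[3]=1
Ev 7: PC=7 idx=3 pred=N actual=T -> ctr[3]=2

Answer: 1 1 1 2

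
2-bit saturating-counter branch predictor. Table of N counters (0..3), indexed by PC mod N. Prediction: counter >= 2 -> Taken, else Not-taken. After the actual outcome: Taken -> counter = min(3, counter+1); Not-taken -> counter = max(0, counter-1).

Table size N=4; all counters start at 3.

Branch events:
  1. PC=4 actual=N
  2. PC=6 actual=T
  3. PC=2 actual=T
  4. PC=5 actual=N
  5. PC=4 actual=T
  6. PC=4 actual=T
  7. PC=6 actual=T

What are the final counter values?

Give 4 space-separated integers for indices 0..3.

Answer: 3 2 3 3

Derivation:
Ev 1: PC=4 idx=0 pred=T actual=N -> ctr[0]=2
Ev 2: PC=6 idx=2 pred=T actual=T -> ctr[2]=3
Ev 3: PC=2 idx=2 pred=T actual=T -> ctr[2]=3
Ev 4: PC=5 idx=1 pred=T actual=N -> ctr[1]=2
Ev 5: PC=4 idx=0 pred=T actual=T -> ctr[0]=3
Ev 6: PC=4 idx=0 pred=T actual=T -> ctr[0]=3
Ev 7: PC=6 idx=2 pred=T actual=T -> ctr[2]=3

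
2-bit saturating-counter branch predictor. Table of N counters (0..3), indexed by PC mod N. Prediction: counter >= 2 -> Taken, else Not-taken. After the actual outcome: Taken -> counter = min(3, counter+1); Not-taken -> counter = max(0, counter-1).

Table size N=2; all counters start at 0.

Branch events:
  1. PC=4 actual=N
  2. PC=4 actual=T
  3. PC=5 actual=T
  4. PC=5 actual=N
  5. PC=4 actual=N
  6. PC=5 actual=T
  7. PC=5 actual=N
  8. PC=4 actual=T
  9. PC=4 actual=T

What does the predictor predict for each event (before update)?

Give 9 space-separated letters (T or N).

Answer: N N N N N N N N N

Derivation:
Ev 1: PC=4 idx=0 pred=N actual=N -> ctr[0]=0
Ev 2: PC=4 idx=0 pred=N actual=T -> ctr[0]=1
Ev 3: PC=5 idx=1 pred=N actual=T -> ctr[1]=1
Ev 4: PC=5 idx=1 pred=N actual=N -> ctr[1]=0
Ev 5: PC=4 idx=0 pred=N actual=N -> ctr[0]=0
Ev 6: PC=5 idx=1 pred=N actual=T -> ctr[1]=1
Ev 7: PC=5 idx=1 pred=N actual=N -> ctr[1]=0
Ev 8: PC=4 idx=0 pred=N actual=T -> ctr[0]=1
Ev 9: PC=4 idx=0 pred=N actual=T -> ctr[0]=2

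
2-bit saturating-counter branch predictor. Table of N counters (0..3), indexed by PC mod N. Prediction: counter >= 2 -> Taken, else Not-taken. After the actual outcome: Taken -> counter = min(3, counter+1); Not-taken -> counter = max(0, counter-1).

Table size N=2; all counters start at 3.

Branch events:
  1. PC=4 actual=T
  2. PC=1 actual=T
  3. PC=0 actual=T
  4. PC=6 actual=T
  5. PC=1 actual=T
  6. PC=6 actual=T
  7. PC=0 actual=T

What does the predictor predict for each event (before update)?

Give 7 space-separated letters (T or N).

Answer: T T T T T T T

Derivation:
Ev 1: PC=4 idx=0 pred=T actual=T -> ctr[0]=3
Ev 2: PC=1 idx=1 pred=T actual=T -> ctr[1]=3
Ev 3: PC=0 idx=0 pred=T actual=T -> ctr[0]=3
Ev 4: PC=6 idx=0 pred=T actual=T -> ctr[0]=3
Ev 5: PC=1 idx=1 pred=T actual=T -> ctr[1]=3
Ev 6: PC=6 idx=0 pred=T actual=T -> ctr[0]=3
Ev 7: PC=0 idx=0 pred=T actual=T -> ctr[0]=3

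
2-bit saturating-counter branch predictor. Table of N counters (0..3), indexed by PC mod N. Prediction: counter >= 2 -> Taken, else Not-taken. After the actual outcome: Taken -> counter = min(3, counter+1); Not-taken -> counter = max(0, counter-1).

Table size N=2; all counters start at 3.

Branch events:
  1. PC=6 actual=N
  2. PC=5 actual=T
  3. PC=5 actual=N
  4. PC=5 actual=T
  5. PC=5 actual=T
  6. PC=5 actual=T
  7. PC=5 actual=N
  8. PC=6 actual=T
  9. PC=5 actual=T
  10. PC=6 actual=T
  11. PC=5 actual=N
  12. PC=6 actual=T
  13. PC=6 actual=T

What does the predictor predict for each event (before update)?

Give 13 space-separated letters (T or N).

Answer: T T T T T T T T T T T T T

Derivation:
Ev 1: PC=6 idx=0 pred=T actual=N -> ctr[0]=2
Ev 2: PC=5 idx=1 pred=T actual=T -> ctr[1]=3
Ev 3: PC=5 idx=1 pred=T actual=N -> ctr[1]=2
Ev 4: PC=5 idx=1 pred=T actual=T -> ctr[1]=3
Ev 5: PC=5 idx=1 pred=T actual=T -> ctr[1]=3
Ev 6: PC=5 idx=1 pred=T actual=T -> ctr[1]=3
Ev 7: PC=5 idx=1 pred=T actual=N -> ctr[1]=2
Ev 8: PC=6 idx=0 pred=T actual=T -> ctr[0]=3
Ev 9: PC=5 idx=1 pred=T actual=T -> ctr[1]=3
Ev 10: PC=6 idx=0 pred=T actual=T -> ctr[0]=3
Ev 11: PC=5 idx=1 pred=T actual=N -> ctr[1]=2
Ev 12: PC=6 idx=0 pred=T actual=T -> ctr[0]=3
Ev 13: PC=6 idx=0 pred=T actual=T -> ctr[0]=3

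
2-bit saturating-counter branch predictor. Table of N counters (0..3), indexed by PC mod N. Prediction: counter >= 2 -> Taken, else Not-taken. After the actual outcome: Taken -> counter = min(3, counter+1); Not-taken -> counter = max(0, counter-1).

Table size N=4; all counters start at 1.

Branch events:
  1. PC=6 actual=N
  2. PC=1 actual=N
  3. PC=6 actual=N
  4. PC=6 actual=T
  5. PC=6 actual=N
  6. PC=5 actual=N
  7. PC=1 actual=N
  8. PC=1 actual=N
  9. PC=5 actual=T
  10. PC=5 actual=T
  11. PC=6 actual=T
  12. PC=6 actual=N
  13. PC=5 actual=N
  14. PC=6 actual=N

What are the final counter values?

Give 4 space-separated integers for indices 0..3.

Answer: 1 1 0 1

Derivation:
Ev 1: PC=6 idx=2 pred=N actual=N -> ctr[2]=0
Ev 2: PC=1 idx=1 pred=N actual=N -> ctr[1]=0
Ev 3: PC=6 idx=2 pred=N actual=N -> ctr[2]=0
Ev 4: PC=6 idx=2 pred=N actual=T -> ctr[2]=1
Ev 5: PC=6 idx=2 pred=N actual=N -> ctr[2]=0
Ev 6: PC=5 idx=1 pred=N actual=N -> ctr[1]=0
Ev 7: PC=1 idx=1 pred=N actual=N -> ctr[1]=0
Ev 8: PC=1 idx=1 pred=N actual=N -> ctr[1]=0
Ev 9: PC=5 idx=1 pred=N actual=T -> ctr[1]=1
Ev 10: PC=5 idx=1 pred=N actual=T -> ctr[1]=2
Ev 11: PC=6 idx=2 pred=N actual=T -> ctr[2]=1
Ev 12: PC=6 idx=2 pred=N actual=N -> ctr[2]=0
Ev 13: PC=5 idx=1 pred=T actual=N -> ctr[1]=1
Ev 14: PC=6 idx=2 pred=N actual=N -> ctr[2]=0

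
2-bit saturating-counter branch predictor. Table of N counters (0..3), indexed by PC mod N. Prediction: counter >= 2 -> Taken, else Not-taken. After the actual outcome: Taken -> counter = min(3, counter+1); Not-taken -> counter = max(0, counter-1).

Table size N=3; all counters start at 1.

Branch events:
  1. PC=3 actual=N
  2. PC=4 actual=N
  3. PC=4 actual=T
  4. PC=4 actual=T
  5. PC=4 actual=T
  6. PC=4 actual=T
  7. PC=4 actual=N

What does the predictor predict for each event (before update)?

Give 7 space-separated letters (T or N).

Answer: N N N N T T T

Derivation:
Ev 1: PC=3 idx=0 pred=N actual=N -> ctr[0]=0
Ev 2: PC=4 idx=1 pred=N actual=N -> ctr[1]=0
Ev 3: PC=4 idx=1 pred=N actual=T -> ctr[1]=1
Ev 4: PC=4 idx=1 pred=N actual=T -> ctr[1]=2
Ev 5: PC=4 idx=1 pred=T actual=T -> ctr[1]=3
Ev 6: PC=4 idx=1 pred=T actual=T -> ctr[1]=3
Ev 7: PC=4 idx=1 pred=T actual=N -> ctr[1]=2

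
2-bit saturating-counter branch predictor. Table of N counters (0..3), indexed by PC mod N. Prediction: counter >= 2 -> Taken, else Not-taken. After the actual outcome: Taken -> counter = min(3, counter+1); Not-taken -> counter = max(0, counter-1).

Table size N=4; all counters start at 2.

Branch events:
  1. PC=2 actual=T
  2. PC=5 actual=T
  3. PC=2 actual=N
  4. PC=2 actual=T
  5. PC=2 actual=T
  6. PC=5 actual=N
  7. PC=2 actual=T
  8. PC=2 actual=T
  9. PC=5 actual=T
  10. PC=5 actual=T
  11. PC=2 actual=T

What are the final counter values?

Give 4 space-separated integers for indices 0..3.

Answer: 2 3 3 2

Derivation:
Ev 1: PC=2 idx=2 pred=T actual=T -> ctr[2]=3
Ev 2: PC=5 idx=1 pred=T actual=T -> ctr[1]=3
Ev 3: PC=2 idx=2 pred=T actual=N -> ctr[2]=2
Ev 4: PC=2 idx=2 pred=T actual=T -> ctr[2]=3
Ev 5: PC=2 idx=2 pred=T actual=T -> ctr[2]=3
Ev 6: PC=5 idx=1 pred=T actual=N -> ctr[1]=2
Ev 7: PC=2 idx=2 pred=T actual=T -> ctr[2]=3
Ev 8: PC=2 idx=2 pred=T actual=T -> ctr[2]=3
Ev 9: PC=5 idx=1 pred=T actual=T -> ctr[1]=3
Ev 10: PC=5 idx=1 pred=T actual=T -> ctr[1]=3
Ev 11: PC=2 idx=2 pred=T actual=T -> ctr[2]=3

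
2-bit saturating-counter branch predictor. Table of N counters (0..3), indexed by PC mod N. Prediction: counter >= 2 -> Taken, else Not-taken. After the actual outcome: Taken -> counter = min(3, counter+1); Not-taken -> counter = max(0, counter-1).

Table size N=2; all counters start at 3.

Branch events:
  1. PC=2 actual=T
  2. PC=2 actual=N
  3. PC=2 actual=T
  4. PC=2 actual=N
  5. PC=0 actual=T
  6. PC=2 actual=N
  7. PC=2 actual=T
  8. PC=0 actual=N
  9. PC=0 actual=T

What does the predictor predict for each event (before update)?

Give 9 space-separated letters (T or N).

Ev 1: PC=2 idx=0 pred=T actual=T -> ctr[0]=3
Ev 2: PC=2 idx=0 pred=T actual=N -> ctr[0]=2
Ev 3: PC=2 idx=0 pred=T actual=T -> ctr[0]=3
Ev 4: PC=2 idx=0 pred=T actual=N -> ctr[0]=2
Ev 5: PC=0 idx=0 pred=T actual=T -> ctr[0]=3
Ev 6: PC=2 idx=0 pred=T actual=N -> ctr[0]=2
Ev 7: PC=2 idx=0 pred=T actual=T -> ctr[0]=3
Ev 8: PC=0 idx=0 pred=T actual=N -> ctr[0]=2
Ev 9: PC=0 idx=0 pred=T actual=T -> ctr[0]=3

Answer: T T T T T T T T T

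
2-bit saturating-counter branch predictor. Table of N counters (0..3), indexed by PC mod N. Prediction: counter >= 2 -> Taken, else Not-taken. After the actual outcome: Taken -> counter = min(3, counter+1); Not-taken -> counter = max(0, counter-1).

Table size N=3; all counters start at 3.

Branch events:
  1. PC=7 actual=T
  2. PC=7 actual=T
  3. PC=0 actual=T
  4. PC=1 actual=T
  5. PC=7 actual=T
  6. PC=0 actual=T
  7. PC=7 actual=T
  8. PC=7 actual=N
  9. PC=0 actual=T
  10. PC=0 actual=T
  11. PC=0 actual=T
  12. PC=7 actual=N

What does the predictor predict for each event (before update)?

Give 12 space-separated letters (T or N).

Ev 1: PC=7 idx=1 pred=T actual=T -> ctr[1]=3
Ev 2: PC=7 idx=1 pred=T actual=T -> ctr[1]=3
Ev 3: PC=0 idx=0 pred=T actual=T -> ctr[0]=3
Ev 4: PC=1 idx=1 pred=T actual=T -> ctr[1]=3
Ev 5: PC=7 idx=1 pred=T actual=T -> ctr[1]=3
Ev 6: PC=0 idx=0 pred=T actual=T -> ctr[0]=3
Ev 7: PC=7 idx=1 pred=T actual=T -> ctr[1]=3
Ev 8: PC=7 idx=1 pred=T actual=N -> ctr[1]=2
Ev 9: PC=0 idx=0 pred=T actual=T -> ctr[0]=3
Ev 10: PC=0 idx=0 pred=T actual=T -> ctr[0]=3
Ev 11: PC=0 idx=0 pred=T actual=T -> ctr[0]=3
Ev 12: PC=7 idx=1 pred=T actual=N -> ctr[1]=1

Answer: T T T T T T T T T T T T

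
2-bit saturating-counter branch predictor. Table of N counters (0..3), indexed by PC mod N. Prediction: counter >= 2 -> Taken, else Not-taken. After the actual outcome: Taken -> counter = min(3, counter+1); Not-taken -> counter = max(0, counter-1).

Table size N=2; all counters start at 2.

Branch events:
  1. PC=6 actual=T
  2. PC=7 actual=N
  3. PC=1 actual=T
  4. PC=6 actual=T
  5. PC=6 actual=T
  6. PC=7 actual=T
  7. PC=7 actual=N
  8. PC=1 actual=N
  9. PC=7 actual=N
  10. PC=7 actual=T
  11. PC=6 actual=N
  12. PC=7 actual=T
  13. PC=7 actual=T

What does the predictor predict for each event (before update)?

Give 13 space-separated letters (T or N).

Answer: T T N T T T T T N N T N T

Derivation:
Ev 1: PC=6 idx=0 pred=T actual=T -> ctr[0]=3
Ev 2: PC=7 idx=1 pred=T actual=N -> ctr[1]=1
Ev 3: PC=1 idx=1 pred=N actual=T -> ctr[1]=2
Ev 4: PC=6 idx=0 pred=T actual=T -> ctr[0]=3
Ev 5: PC=6 idx=0 pred=T actual=T -> ctr[0]=3
Ev 6: PC=7 idx=1 pred=T actual=T -> ctr[1]=3
Ev 7: PC=7 idx=1 pred=T actual=N -> ctr[1]=2
Ev 8: PC=1 idx=1 pred=T actual=N -> ctr[1]=1
Ev 9: PC=7 idx=1 pred=N actual=N -> ctr[1]=0
Ev 10: PC=7 idx=1 pred=N actual=T -> ctr[1]=1
Ev 11: PC=6 idx=0 pred=T actual=N -> ctr[0]=2
Ev 12: PC=7 idx=1 pred=N actual=T -> ctr[1]=2
Ev 13: PC=7 idx=1 pred=T actual=T -> ctr[1]=3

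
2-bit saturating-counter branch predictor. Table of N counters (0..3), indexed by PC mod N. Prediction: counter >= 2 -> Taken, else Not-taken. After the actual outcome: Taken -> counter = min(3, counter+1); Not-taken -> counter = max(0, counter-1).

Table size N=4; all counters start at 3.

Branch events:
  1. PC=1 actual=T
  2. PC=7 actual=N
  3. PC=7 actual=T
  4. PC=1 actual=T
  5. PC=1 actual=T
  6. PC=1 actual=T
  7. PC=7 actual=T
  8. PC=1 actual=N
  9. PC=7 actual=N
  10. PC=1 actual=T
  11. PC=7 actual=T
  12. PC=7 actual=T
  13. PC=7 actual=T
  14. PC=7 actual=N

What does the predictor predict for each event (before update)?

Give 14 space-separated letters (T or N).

Ev 1: PC=1 idx=1 pred=T actual=T -> ctr[1]=3
Ev 2: PC=7 idx=3 pred=T actual=N -> ctr[3]=2
Ev 3: PC=7 idx=3 pred=T actual=T -> ctr[3]=3
Ev 4: PC=1 idx=1 pred=T actual=T -> ctr[1]=3
Ev 5: PC=1 idx=1 pred=T actual=T -> ctr[1]=3
Ev 6: PC=1 idx=1 pred=T actual=T -> ctr[1]=3
Ev 7: PC=7 idx=3 pred=T actual=T -> ctr[3]=3
Ev 8: PC=1 idx=1 pred=T actual=N -> ctr[1]=2
Ev 9: PC=7 idx=3 pred=T actual=N -> ctr[3]=2
Ev 10: PC=1 idx=1 pred=T actual=T -> ctr[1]=3
Ev 11: PC=7 idx=3 pred=T actual=T -> ctr[3]=3
Ev 12: PC=7 idx=3 pred=T actual=T -> ctr[3]=3
Ev 13: PC=7 idx=3 pred=T actual=T -> ctr[3]=3
Ev 14: PC=7 idx=3 pred=T actual=N -> ctr[3]=2

Answer: T T T T T T T T T T T T T T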